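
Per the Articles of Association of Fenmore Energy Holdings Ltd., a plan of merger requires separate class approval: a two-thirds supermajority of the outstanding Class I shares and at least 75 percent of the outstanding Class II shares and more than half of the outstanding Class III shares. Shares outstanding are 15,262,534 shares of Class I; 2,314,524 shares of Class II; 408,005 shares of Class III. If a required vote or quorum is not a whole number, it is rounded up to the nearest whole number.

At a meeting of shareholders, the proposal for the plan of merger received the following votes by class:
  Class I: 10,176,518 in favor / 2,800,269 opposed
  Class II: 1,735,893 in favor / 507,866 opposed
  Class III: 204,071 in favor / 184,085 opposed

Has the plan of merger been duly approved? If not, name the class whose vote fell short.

Approved — every class gave the required vote.

Class I: 2/3 of 15262534 = 10175022.67, rounded up to 10175023; 10,175,023 required, 10,176,518 in favor — approved.
Class II: 3/4 of 2314524 = 1735893; 1,735,893 required, 1,735,893 in favor — approved.
Class III: a majority of 408005 is 204003; 204,003 required, 204,071 in favor — approved.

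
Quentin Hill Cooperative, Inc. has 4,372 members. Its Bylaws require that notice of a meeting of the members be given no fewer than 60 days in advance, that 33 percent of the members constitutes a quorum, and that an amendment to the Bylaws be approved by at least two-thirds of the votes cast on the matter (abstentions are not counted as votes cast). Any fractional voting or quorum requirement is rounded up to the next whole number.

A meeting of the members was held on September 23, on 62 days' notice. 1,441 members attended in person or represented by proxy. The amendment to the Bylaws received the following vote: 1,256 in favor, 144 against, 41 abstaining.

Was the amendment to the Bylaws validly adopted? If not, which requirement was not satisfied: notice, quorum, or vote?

Invalid — quorum requirement not satisfied.

Notice: 62 days given; 60 required. Satisfied.
Quorum: 33% of 4,372 = 1,442.76, rounded up to 1,443; 1,441 present. Not satisfied.
Vote: requires two-thirds of the votes cast (1,441 − 41 abstaining = 1,400); 2/3 of 1400 = 933.33, rounded up to 934, so 934 needed; 1,256 in favor. Satisfied.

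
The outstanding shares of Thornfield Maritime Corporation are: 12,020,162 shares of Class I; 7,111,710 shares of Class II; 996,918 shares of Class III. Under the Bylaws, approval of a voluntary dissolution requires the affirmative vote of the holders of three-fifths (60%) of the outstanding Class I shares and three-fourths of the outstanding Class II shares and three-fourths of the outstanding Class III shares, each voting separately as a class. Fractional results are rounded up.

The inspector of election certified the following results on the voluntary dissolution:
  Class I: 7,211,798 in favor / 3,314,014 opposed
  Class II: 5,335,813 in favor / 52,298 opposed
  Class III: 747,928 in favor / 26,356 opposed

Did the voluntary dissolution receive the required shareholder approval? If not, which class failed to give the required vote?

Class I: 3/5 of 12020162 = 7212097.20, rounded up to 7212098; 7,212,098 required, 7,211,798 in favor — not approved.
Class II: 3/4 of 7111710 = 5333782.50, rounded up to 5333783; 5,333,783 required, 5,335,813 in favor — approved.
Class III: 3/4 of 996918 = 747688.50, rounded up to 747689; 747,689 required, 747,928 in favor — approved.

Not approved — the Class I shares did not give the required vote.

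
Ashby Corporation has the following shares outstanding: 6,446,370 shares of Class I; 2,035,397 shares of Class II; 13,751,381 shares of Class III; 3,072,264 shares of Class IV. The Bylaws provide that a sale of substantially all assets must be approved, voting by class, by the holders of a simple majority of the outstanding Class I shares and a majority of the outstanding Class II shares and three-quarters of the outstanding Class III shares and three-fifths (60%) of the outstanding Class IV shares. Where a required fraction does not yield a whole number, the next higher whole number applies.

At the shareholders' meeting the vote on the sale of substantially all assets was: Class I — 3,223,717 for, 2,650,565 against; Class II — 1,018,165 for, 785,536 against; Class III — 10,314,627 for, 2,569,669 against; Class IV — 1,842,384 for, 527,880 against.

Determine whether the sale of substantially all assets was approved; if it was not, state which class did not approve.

Not approved — the Class IV shares did not give the required vote.

Class I: a majority of 6446370 is 3223186; 3,223,186 required, 3,223,717 in favor — approved.
Class II: a majority of 2035397 is 1017699; 1,017,699 required, 1,018,165 in favor — approved.
Class III: 3/4 of 13751381 = 10313535.75, rounded up to 10313536; 10,313,536 required, 10,314,627 in favor — approved.
Class IV: 3/5 of 3072264 = 1843358.40, rounded up to 1843359; 1,843,359 required, 1,842,384 in favor — not approved.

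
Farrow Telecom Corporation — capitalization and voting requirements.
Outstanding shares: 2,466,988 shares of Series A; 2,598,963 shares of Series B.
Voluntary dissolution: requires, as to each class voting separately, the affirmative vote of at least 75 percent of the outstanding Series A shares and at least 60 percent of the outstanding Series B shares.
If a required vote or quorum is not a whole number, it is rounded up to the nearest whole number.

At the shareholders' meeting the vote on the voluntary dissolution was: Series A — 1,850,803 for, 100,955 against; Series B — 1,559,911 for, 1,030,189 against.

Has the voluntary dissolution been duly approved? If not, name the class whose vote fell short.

Approved — every class gave the required vote.

Series A: 3/4 of 2466988 = 1850241; 1,850,241 required, 1,850,803 in favor — approved.
Series B: 3/5 of 2598963 = 1559377.80, rounded up to 1559378; 1,559,378 required, 1,559,911 in favor — approved.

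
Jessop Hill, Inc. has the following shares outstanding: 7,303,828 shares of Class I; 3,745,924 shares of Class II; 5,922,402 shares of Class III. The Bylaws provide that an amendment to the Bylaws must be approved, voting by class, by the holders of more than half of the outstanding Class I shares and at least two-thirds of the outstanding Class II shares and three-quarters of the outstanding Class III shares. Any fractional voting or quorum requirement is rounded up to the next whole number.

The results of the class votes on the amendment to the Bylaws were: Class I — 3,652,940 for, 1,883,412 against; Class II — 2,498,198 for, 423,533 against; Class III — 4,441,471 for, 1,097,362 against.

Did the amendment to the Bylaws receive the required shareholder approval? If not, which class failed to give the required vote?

Not approved — the Class III shares did not give the required vote.

Class I: a majority of 7303828 is 3651915; 3,651,915 required, 3,652,940 in favor — approved.
Class II: 2/3 of 3745924 = 2497282.67, rounded up to 2497283; 2,497,283 required, 2,498,198 in favor — approved.
Class III: 3/4 of 5922402 = 4441801.50, rounded up to 4441802; 4,441,802 required, 4,441,471 in favor — not approved.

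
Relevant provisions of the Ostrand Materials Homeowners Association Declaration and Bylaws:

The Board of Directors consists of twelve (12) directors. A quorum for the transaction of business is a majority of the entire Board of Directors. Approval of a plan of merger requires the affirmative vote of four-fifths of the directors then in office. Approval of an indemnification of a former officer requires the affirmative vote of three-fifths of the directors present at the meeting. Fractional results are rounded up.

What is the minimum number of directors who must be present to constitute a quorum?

A majority of 12 is 7.

7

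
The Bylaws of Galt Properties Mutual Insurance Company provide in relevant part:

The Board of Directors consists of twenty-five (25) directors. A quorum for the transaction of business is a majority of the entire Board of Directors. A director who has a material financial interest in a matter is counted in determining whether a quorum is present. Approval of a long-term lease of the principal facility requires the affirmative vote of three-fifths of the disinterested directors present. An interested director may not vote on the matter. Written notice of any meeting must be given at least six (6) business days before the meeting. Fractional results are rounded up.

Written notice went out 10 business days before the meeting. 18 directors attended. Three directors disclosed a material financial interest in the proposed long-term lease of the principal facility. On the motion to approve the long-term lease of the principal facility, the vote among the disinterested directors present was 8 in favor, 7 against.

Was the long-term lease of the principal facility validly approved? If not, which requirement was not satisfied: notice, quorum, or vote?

Invalid — vote requirement not satisfied.

Notice: 10 business days given; 6 required (10 ≥ 6). Satisfied.
Quorum: 18 present (interested directors count toward quorum); quorum is 13. Satisfied.
Vote: the long-term lease of the principal facility requires three-fifths of the disinterested directors present (18 − 3 = 15). 3/5 of 15 = 9, so 9 affirmative votes are needed; 8 voted in favor. Not satisfied.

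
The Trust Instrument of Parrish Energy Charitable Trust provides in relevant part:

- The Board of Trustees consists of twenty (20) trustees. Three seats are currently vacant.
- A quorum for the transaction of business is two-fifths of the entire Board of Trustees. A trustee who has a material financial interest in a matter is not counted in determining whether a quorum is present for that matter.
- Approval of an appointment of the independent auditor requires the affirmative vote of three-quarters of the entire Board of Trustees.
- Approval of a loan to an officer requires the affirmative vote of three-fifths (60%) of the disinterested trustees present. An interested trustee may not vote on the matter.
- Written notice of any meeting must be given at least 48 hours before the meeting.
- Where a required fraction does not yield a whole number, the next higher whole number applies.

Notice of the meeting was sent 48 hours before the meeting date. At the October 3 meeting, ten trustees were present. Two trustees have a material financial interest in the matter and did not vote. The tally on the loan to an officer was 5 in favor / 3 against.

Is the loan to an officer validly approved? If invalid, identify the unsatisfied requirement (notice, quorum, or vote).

Notice: 48 hours given; 48 required (48 ≥ 48). Satisfied.
Quorum: 10 present, but the 2 interested trustees do not count, leaving 8. Quorum is 8. Satisfied.
Vote: the loan to an officer requires three-fifths of the disinterested trustees present (10 − 2 = 8). 3/5 of 8 = 4.80, rounded up to 5, so 5 affirmative votes are needed; 5 voted in favor. Satisfied.

Valid — all requirements satisfied.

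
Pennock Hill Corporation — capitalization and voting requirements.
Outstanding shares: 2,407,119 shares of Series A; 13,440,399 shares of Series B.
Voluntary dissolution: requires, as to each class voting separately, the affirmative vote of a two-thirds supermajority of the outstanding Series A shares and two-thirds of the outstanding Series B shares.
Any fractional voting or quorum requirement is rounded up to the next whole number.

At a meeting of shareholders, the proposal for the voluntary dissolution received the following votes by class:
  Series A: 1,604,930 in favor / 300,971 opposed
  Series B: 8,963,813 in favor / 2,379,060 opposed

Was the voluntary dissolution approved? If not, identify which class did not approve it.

Approved — every class gave the required vote.

Series A: 2/3 of 2407119 = 1604746; 1,604,746 required, 1,604,930 in favor — approved.
Series B: 2/3 of 13440399 = 8960266; 8,960,266 required, 8,963,813 in favor — approved.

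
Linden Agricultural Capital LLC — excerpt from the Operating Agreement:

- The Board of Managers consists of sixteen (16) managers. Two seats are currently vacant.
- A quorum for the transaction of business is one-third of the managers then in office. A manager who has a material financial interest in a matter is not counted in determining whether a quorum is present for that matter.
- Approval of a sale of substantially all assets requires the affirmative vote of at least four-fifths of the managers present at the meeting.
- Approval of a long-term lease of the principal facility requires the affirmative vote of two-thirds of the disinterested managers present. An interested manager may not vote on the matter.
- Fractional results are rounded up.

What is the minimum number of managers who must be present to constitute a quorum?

5

1/3 of 14 = 4.67, rounded up to 5.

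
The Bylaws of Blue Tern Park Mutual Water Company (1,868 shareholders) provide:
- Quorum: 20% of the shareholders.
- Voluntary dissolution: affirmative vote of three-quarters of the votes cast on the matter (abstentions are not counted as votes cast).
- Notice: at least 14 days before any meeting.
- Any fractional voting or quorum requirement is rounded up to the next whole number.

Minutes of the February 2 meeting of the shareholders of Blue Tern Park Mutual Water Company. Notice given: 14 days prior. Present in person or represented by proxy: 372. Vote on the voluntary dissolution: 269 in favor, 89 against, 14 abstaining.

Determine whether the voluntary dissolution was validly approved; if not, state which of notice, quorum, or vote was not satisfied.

Invalid — quorum requirement not satisfied.

Notice: 14 days given; 14 required. Satisfied.
Quorum: 20% of 1,868 = 373.60, rounded up to 374; 372 present. Not satisfied.
Vote: requires three-fourths of the votes cast (372 − 14 abstaining = 358); 3/4 of 358 = 268.50, rounded up to 269, so 269 needed; 269 in favor. Satisfied.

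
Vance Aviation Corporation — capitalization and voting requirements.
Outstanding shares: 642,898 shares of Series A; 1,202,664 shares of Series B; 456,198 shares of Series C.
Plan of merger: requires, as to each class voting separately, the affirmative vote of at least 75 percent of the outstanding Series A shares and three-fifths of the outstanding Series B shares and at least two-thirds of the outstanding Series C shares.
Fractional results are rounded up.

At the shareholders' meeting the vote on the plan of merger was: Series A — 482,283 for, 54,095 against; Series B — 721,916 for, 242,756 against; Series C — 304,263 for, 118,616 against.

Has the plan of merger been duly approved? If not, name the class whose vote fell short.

Approved — every class gave the required vote.

Series A: 3/4 of 642898 = 482173.50, rounded up to 482174; 482,174 required, 482,283 in favor — approved.
Series B: 3/5 of 1202664 = 721598.40, rounded up to 721599; 721,599 required, 721,916 in favor — approved.
Series C: 2/3 of 456198 = 304132; 304,132 required, 304,263 in favor — approved.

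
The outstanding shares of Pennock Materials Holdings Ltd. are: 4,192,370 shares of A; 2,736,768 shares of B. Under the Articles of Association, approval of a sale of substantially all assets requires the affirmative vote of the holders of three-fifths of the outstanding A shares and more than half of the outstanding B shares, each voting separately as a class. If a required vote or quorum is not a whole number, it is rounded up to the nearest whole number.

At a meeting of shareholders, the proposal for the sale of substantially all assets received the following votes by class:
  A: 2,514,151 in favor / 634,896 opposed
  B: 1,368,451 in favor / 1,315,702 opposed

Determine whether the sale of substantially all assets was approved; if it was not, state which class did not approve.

A: 3/5 of 4192370 = 2515422; 2,515,422 required, 2,514,151 in favor — not approved.
B: a majority of 2736768 is 1368385; 1,368,385 required, 1,368,451 in favor — approved.

Not approved — the A shares did not give the required vote.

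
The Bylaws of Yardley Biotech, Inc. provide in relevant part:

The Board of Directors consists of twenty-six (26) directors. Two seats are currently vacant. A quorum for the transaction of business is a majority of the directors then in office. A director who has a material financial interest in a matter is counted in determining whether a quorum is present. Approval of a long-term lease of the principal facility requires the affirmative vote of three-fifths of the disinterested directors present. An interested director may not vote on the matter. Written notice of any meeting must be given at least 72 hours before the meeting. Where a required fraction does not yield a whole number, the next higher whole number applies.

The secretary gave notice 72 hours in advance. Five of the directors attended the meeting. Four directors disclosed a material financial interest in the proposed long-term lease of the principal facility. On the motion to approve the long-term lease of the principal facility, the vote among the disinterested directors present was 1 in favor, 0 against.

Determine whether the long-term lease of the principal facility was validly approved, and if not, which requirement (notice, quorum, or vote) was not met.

Notice: 72 hours given; 72 required (72 ≥ 72). Satisfied.
Quorum: 5 present (interested directors count toward quorum); quorum is 13. Not satisfied.
Vote: the long-term lease of the principal facility requires three-fifths of the disinterested directors present (5 − 4 = 1). 3/5 of 1 = 0.60, rounded up to 1, so 1 affirmative vote is needed; 1 voted in favor. Satisfied. (Moot — without a quorum no business can be validly transacted.)

Invalid — quorum requirement not satisfied.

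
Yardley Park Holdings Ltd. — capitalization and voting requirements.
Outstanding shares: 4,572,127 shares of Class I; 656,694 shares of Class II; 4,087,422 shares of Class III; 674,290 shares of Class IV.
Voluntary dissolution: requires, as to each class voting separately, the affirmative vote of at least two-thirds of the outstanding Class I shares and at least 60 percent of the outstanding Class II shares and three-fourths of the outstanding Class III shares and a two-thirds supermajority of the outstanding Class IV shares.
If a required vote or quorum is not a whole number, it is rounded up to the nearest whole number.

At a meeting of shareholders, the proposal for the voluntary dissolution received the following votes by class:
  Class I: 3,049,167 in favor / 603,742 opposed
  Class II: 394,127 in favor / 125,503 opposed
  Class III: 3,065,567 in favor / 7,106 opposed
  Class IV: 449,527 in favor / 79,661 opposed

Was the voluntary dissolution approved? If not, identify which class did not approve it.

Class I: 2/3 of 4572127 = 3048084.67, rounded up to 3048085; 3,048,085 required, 3,049,167 in favor — approved.
Class II: 3/5 of 656694 = 394016.40, rounded up to 394017; 394,017 required, 394,127 in favor — approved.
Class III: 3/4 of 4087422 = 3065566.50, rounded up to 3065567; 3,065,567 required, 3,065,567 in favor — approved.
Class IV: 2/3 of 674290 = 449526.67, rounded up to 449527; 449,527 required, 449,527 in favor — approved.

Approved — every class gave the required vote.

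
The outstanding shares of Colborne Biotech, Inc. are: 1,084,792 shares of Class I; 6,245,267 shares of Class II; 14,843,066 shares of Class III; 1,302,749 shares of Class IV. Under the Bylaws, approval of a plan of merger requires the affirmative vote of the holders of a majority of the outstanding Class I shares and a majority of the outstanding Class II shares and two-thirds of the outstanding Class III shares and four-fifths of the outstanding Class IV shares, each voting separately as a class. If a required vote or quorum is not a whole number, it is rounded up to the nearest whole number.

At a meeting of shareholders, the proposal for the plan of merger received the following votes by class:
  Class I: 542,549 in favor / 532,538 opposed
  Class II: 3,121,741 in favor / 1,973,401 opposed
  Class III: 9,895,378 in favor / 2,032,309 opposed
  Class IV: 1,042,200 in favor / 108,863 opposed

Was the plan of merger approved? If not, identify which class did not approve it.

Class I: a majority of 1084792 is 542397; 542,397 required, 542,549 in favor — approved.
Class II: a majority of 6245267 is 3122634; 3,122,634 required, 3,121,741 in favor — not approved.
Class III: 2/3 of 14843066 = 9895377.33, rounded up to 9895378; 9,895,378 required, 9,895,378 in favor — approved.
Class IV: 4/5 of 1302749 = 1042199.20, rounded up to 1042200; 1,042,200 required, 1,042,200 in favor — approved.

Not approved — the Class II shares did not give the required vote.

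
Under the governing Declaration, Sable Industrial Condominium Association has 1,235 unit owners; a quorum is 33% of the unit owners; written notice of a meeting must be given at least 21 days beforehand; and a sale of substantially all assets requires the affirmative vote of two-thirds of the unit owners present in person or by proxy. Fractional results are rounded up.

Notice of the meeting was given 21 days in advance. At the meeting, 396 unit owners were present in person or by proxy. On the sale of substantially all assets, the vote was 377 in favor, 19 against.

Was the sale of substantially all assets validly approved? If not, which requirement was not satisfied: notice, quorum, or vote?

Invalid — quorum requirement not satisfied.

Notice: 21 days given; 21 required. Satisfied.
Quorum: 33% of 1,235 = 407.55, rounded up to 408; 396 present. Not satisfied.
Vote: requires two-thirds of those present (396); 2/3 of 396 = 264, so 264 needed; 377 in favor. Satisfied.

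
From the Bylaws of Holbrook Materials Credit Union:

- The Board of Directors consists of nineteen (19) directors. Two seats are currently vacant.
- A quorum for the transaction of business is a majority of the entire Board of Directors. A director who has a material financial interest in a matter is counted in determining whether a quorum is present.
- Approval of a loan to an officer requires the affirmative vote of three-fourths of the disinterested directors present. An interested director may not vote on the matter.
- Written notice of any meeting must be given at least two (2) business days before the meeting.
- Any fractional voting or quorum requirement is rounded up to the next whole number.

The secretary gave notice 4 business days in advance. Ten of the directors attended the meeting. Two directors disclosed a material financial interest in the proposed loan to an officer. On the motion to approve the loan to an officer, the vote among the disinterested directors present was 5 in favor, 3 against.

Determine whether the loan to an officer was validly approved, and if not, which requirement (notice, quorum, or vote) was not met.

Invalid — vote requirement not satisfied.

Notice: 4 business days given; 2 required (4 ≥ 2). Satisfied.
Quorum: 10 present (interested directors count toward quorum); quorum is 10. Satisfied.
Vote: the loan to an officer requires three-fourths of the disinterested directors present (10 − 2 = 8). 3/4 of 8 = 6, so 6 affirmative votes are needed; 5 voted in favor. Not satisfied.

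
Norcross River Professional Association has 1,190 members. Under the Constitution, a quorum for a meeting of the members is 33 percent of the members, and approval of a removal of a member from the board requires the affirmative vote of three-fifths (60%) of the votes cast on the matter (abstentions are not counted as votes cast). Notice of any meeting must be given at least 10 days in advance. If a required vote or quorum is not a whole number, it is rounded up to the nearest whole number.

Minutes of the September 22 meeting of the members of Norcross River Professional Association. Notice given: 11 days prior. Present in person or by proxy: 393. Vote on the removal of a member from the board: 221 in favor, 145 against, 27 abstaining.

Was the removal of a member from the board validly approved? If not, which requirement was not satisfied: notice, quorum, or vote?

Valid — all requirements satisfied.

Notice: 11 days given; 10 required. Satisfied.
Quorum: 33% of 1,190 = 392.70, rounded up to 393; 393 present. Satisfied.
Vote: requires three-fifths of the votes cast (393 − 27 abstaining = 366); 3/5 of 366 = 219.60, rounded up to 220, so 220 needed; 221 in favor. Satisfied.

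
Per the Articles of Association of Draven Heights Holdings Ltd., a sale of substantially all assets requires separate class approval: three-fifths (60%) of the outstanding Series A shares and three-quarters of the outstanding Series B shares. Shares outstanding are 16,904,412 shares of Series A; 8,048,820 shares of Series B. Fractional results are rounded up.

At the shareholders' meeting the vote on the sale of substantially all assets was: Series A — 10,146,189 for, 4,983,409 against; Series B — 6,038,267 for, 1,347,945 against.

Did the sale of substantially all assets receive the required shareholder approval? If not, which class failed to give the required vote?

Approved — every class gave the required vote.

Series A: 3/5 of 16904412 = 10142647.20, rounded up to 10142648; 10,142,648 required, 10,146,189 in favor — approved.
Series B: 3/4 of 8048820 = 6036615; 6,036,615 required, 6,038,267 in favor — approved.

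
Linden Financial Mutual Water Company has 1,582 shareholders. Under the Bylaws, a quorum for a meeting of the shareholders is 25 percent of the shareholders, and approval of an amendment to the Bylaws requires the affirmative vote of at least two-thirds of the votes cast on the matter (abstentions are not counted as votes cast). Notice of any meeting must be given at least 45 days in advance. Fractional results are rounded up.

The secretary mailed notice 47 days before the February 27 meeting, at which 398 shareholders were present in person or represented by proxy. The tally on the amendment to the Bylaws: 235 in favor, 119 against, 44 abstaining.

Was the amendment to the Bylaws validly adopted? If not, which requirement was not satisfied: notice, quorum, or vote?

Notice: 47 days given; 45 required. Satisfied.
Quorum: 25% of 1,582 = 395.50, rounded up to 396; 398 present. Satisfied.
Vote: requires two-thirds of the votes cast (398 − 44 abstaining = 354); 2/3 of 354 = 236, so 236 needed; 235 in favor. Not satisfied.

Invalid — vote requirement not satisfied.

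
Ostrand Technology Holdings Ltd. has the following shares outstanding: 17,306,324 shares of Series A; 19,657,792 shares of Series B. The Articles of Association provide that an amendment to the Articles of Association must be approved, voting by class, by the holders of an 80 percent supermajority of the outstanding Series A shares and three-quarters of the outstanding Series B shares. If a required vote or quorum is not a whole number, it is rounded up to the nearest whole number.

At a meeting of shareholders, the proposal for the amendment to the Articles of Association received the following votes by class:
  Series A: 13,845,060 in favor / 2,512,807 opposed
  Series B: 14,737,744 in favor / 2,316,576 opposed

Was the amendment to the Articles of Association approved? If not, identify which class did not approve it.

Series A: 4/5 of 17306324 = 13845059.20, rounded up to 13845060; 13,845,060 required, 13,845,060 in favor — approved.
Series B: 3/4 of 19657792 = 14743344; 14,743,344 required, 14,737,744 in favor — not approved.

Not approved — the Series B shares did not give the required vote.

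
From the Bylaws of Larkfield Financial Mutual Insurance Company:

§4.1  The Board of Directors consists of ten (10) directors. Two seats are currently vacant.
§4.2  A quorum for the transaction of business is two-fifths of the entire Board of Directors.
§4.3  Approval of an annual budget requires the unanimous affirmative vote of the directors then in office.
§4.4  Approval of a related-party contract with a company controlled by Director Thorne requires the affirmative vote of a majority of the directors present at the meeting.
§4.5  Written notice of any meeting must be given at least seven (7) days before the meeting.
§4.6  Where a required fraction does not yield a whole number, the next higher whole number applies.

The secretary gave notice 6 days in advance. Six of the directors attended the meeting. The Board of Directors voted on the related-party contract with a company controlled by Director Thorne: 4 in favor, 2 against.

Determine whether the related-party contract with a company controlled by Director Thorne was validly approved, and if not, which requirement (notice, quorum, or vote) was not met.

Notice: 6 days given; 7 required (6 < 7). Not satisfied.
Quorum: 6 present; quorum is 4. Satisfied.
Vote: the related-party contract with a company controlled by Director Thorne requires a majority of the directors present (6). A majority of 6 is 4, so 4 affirmative votes are needed; 4 voted in favor. Satisfied.

Invalid — notice requirement not satisfied.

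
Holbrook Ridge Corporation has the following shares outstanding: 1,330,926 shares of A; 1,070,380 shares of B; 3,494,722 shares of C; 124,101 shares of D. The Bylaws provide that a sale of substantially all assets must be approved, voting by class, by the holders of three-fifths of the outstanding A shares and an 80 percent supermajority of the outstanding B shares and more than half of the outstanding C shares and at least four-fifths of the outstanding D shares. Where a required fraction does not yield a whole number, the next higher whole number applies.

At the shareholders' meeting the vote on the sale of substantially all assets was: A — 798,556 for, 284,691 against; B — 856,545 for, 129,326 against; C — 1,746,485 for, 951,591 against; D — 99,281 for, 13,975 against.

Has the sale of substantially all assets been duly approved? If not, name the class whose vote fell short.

Not approved — the C shares did not give the required vote.

A: 3/5 of 1330926 = 798555.60, rounded up to 798556; 798,556 required, 798,556 in favor — approved.
B: 4/5 of 1070380 = 856304; 856,304 required, 856,545 in favor — approved.
C: a majority of 3494722 is 1747362; 1,747,362 required, 1,746,485 in favor — not approved.
D: 4/5 of 124101 = 99280.80, rounded up to 99281; 99,281 required, 99,281 in favor — approved.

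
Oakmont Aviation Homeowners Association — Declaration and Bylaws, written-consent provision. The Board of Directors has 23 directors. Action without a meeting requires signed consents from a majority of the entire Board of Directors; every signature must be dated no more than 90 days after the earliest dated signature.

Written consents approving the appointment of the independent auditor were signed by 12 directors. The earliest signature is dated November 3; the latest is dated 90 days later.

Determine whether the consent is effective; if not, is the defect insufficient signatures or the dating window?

Signatures required: a majority of 23 — a majority of 23 is 12, so 12 needed; 12 signed. Sufficient.
Dating window: the latest signature is 90 days after the earliest; the limit is 90 days. Within the window.

Effective — both the signature and dating-window requirements are satisfied.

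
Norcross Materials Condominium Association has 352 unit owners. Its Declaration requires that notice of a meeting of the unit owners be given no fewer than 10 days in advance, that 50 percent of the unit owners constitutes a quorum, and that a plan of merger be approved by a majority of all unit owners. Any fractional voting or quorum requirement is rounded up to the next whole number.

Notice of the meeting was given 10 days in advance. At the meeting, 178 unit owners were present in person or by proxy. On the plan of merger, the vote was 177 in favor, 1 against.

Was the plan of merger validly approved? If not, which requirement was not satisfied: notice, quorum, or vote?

Valid — all requirements satisfied.

Notice: 10 days given; 10 required. Satisfied.
Quorum: 50% of 352 = 176; 178 present. Satisfied.
Vote: requires a majority of all unit owners (352); a majority of 352 is 177, so 177 needed; 177 in favor. Satisfied.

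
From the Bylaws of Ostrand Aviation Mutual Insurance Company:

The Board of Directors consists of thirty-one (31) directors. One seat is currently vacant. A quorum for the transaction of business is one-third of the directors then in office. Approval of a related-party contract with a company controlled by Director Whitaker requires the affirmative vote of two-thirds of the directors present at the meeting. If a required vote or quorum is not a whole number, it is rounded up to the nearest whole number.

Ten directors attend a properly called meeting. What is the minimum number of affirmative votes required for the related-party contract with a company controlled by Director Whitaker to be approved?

The related-party contract with a company controlled by Director Whitaker requires two-thirds of the directors present (10).
2/3 of 10 = 6.67, rounded up to 7.

7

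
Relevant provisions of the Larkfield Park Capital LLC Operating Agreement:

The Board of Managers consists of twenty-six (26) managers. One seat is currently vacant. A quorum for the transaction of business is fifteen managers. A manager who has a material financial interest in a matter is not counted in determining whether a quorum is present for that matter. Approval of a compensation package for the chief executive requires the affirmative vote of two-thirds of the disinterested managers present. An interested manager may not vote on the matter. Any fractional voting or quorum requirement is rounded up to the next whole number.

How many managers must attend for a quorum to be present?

15

The quorum is fixed at 15.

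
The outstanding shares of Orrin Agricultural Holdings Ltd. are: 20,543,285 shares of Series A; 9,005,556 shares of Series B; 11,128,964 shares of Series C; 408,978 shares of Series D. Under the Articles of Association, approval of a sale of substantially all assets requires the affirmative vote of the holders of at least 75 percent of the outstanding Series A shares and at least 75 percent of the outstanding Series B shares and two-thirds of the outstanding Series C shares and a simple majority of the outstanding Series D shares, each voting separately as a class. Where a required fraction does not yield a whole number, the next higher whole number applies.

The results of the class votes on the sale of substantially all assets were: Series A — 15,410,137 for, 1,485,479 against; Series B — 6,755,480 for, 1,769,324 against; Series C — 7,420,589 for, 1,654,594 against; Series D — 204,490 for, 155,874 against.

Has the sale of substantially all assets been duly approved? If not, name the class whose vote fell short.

Approved — every class gave the required vote.

Series A: 3/4 of 20543285 = 15407463.75, rounded up to 15407464; 15,407,464 required, 15,410,137 in favor — approved.
Series B: 3/4 of 9005556 = 6754167; 6,754,167 required, 6,755,480 in favor — approved.
Series C: 2/3 of 11128964 = 7419309.33, rounded up to 7419310; 7,419,310 required, 7,420,589 in favor — approved.
Series D: a majority of 408978 is 204490; 204,490 required, 204,490 in favor — approved.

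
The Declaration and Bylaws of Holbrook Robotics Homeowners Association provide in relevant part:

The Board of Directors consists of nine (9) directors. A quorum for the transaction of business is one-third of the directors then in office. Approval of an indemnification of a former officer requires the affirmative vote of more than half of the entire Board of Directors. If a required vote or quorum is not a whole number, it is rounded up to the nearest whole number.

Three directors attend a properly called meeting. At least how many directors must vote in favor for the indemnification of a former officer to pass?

5

The indemnification of a former officer requires a majority of the entire Board of Directors (9).
A majority of 9 is 5.
(Only 3 can vote, so the indemnification of a former officer cannot pass at this meeting, but the required vote is still 5.)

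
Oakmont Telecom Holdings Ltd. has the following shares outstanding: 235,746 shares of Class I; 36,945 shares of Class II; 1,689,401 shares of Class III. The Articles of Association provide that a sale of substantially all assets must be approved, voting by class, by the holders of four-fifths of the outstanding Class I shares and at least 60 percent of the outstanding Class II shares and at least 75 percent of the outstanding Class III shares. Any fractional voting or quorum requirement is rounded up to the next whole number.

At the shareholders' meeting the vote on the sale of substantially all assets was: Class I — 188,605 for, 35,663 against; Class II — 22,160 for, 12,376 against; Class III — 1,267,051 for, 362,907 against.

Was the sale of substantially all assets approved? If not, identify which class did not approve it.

Not approved — the Class II shares did not give the required vote.

Class I: 4/5 of 235746 = 188596.80, rounded up to 188597; 188,597 required, 188,605 in favor — approved.
Class II: 3/5 of 36945 = 22167; 22,167 required, 22,160 in favor — not approved.
Class III: 3/4 of 1689401 = 1267050.75, rounded up to 1267051; 1,267,051 required, 1,267,051 in favor — approved.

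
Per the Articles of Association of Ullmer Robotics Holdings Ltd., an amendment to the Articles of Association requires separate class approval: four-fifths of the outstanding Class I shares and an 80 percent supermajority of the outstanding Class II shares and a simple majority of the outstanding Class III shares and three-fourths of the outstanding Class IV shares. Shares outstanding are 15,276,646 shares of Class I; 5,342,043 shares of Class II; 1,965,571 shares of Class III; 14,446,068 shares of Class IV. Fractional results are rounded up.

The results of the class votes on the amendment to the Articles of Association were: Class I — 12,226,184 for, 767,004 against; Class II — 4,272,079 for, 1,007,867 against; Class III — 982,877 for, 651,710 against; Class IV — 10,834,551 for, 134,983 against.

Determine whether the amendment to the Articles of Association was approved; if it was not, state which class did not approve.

Not approved — the Class II shares did not give the required vote.

Class I: 4/5 of 15276646 = 12221316.80, rounded up to 12221317; 12,221,317 required, 12,226,184 in favor — approved.
Class II: 4/5 of 5342043 = 4273634.40, rounded up to 4273635; 4,273,635 required, 4,272,079 in favor — not approved.
Class III: a majority of 1965571 is 982786; 982,786 required, 982,877 in favor — approved.
Class IV: 3/4 of 14446068 = 10834551; 10,834,551 required, 10,834,551 in favor — approved.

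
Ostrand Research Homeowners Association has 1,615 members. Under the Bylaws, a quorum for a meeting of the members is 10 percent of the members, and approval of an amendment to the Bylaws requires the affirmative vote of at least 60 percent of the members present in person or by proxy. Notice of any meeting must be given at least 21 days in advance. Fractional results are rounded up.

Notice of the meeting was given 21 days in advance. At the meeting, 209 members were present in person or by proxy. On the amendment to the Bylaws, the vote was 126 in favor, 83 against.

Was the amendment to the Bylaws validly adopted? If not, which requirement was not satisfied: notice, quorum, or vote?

Notice: 21 days given; 21 required. Satisfied.
Quorum: 10% of 1,615 = 161.50, rounded up to 162; 209 present. Satisfied.
Vote: requires three-fifths of those present (209); 3/5 of 209 = 125.40, rounded up to 126, so 126 needed; 126 in favor. Satisfied.

Valid — all requirements satisfied.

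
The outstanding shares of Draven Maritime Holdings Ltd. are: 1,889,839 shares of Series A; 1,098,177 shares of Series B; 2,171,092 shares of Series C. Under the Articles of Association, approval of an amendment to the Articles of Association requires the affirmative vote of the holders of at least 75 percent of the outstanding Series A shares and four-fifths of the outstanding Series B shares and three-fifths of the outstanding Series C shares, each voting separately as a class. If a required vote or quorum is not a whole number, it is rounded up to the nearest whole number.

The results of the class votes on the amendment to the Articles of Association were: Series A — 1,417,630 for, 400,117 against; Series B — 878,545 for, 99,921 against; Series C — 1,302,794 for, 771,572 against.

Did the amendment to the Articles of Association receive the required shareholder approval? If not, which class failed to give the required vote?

Approved — every class gave the required vote.

Series A: 3/4 of 1889839 = 1417379.25, rounded up to 1417380; 1,417,380 required, 1,417,630 in favor — approved.
Series B: 4/5 of 1098177 = 878541.60, rounded up to 878542; 878,542 required, 878,545 in favor — approved.
Series C: 3/5 of 2171092 = 1302655.20, rounded up to 1302656; 1,302,656 required, 1,302,794 in favor — approved.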